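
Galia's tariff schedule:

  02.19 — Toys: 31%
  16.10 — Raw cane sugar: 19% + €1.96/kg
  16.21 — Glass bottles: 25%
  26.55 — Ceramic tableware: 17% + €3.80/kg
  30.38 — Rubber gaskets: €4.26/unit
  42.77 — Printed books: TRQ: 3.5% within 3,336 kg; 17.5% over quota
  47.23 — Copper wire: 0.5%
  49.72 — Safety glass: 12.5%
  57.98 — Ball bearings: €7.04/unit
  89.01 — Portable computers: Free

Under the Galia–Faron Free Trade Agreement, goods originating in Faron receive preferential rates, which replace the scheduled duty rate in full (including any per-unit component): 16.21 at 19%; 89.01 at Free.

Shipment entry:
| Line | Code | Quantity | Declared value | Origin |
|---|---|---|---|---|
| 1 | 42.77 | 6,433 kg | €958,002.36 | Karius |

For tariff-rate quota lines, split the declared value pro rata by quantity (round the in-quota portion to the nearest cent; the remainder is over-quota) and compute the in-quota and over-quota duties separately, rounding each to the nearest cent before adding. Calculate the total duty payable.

Line 1 (42.77, Karius, 6,433 kg, €958,002.36):
Code 42.77 is under a tariff-rate quota (threshold 3,336 kg). In-quota: 3,336 kg at 3.5%; over-quota: 3,097 kg at 17.5%.
Pro-rata value split: in-quota = €958,002.36 × 3,336/6,433 = €496,797.12; over-quota = €958,002.36 − €496,797.12 = €461,205.24.
In-quota duty = €496,797.12 × 3.5% = €17,387.90. Over-quota duty = €461,205.24 × 17.5% = €80,710.92.
Line duty = €17,387.90 + €80,710.92 = €98,098.82.

€98,098.82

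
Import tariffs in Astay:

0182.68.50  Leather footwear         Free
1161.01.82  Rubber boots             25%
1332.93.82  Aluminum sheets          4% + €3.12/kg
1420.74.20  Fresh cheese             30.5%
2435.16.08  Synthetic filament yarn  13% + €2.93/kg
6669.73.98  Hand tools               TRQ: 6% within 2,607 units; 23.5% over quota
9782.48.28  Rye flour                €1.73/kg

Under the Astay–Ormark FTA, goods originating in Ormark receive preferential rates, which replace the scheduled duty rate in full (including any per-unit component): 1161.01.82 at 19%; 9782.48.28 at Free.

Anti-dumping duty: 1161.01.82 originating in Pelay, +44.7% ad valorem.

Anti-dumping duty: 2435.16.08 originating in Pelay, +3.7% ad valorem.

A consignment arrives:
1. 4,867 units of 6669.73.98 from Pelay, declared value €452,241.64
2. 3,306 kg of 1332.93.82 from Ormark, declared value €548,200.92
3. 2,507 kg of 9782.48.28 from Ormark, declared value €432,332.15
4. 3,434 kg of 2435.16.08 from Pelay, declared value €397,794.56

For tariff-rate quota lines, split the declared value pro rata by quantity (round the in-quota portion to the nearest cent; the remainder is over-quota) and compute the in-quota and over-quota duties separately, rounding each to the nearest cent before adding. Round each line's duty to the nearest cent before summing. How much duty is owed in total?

€172,620.43

Line 1 (6669.73.98, Pelay, 4,867 units, €452,241.64):
Code 6669.73.98 is under a tariff-rate quota (threshold 2,607 units). In-quota: 2,607 units at 6%; over-quota: 2,260 units at 23.5%.
Pro-rata value split: in-quota = €452,241.64 × 2,607/4,867 = €242,242.44; over-quota = €452,241.64 − €242,242.44 = €209,999.20.
In-quota duty = €242,242.44 × 6% = €14,534.55. Over-quota duty = €209,999.20 × 23.5% = €49,349.81.
Line duty = €14,534.55 + €49,349.81 = €63,884.36.
Line 2 (1332.93.82, Ormark, 3,306 kg, €548,200.92):
Base rate for 1332.93.82 is 4% + €3.12/kg.
Origin Ormark is the FTA partner but 1332.93.82 is not on the preference list; base rate stands.
Duty = €548,200.92 × 4% + 3,306 × €3.12 = €32,242.76.
Line 3 (9782.48.28, Ormark, 2,507 kg, €432,332.15):
Base rate for 9782.48.28 is €1.73/kg.
Origin Ormark qualifies under the Astay–Ormark agreement and 9782.48.28 is covered: preferential rate Free applies instead.
Duty = €432,332.15 × 0% = €0.00.
Line 4 (2435.16.08, Pelay, 3,434 kg, €397,794.56):
Base rate for 2435.16.08 is 13% + €2.93/kg.
Additional duty on 2435.16.08 from Pelay: +3.7%. Applied ad valorem rate: 13% + 3.7% = 16.7%.
Duty = €397,794.56 × 16.7% + 3,434 × €2.93 = €76,493.31.
Total = €63,884.36 + €32,242.76 + €0.00 + €76,493.31 = €172,620.43.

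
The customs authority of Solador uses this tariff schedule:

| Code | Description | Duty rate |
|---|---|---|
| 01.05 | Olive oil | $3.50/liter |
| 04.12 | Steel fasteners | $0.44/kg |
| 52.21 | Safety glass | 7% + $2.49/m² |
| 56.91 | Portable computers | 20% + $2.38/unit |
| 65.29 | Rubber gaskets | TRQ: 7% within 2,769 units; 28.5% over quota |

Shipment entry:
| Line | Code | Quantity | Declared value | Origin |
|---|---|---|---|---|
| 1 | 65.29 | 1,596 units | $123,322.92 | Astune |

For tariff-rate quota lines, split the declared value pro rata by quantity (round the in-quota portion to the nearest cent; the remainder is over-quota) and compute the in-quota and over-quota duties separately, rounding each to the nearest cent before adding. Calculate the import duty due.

Line 1 (65.29, Astune, 1,596 units, $123,322.92):
Code 65.29 is under a tariff-rate quota (threshold 2,769 units). Quantity 1,596 units is within the quota, so the in-quota rate 7% applies to the full value.
Duty = $123,322.92 × 7% = $8,632.60.

$8,632.60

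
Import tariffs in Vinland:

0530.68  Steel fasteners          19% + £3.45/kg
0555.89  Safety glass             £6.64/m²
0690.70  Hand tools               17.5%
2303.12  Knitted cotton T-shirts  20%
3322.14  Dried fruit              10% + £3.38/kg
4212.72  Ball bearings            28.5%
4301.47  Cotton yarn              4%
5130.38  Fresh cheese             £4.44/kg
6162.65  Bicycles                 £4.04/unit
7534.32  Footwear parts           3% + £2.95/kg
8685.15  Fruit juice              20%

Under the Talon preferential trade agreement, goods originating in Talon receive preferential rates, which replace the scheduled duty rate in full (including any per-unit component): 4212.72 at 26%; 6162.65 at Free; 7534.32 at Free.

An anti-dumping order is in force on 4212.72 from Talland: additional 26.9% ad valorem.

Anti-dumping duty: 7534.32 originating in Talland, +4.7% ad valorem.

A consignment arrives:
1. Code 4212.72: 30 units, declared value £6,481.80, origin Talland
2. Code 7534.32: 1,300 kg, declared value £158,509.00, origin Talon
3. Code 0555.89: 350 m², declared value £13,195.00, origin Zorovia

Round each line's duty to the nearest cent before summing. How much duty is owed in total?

£5,914.92

Line 1 (4212.72, Talland, 30 units, £6,481.80):
Base rate for 4212.72 is 28.5%.
4212.72 has an FTA preferential rate, but origin Talland is not Talon; base rate stands.
Additional duty on 4212.72 from Talland: +26.9%. Applied ad valorem rate: 28.5% + 26.9% = 55.4%.
Duty = £6,481.80 × 55.4% = £3,590.92.
Line 2 (7534.32, Talon, 1,300 kg, £158,509.00):
Base rate for 7534.32 is 3% + £2.95/kg.
Origin Talon qualifies under the Vinland–Talon agreement and 7534.32 is covered: preferential rate Free applies instead.
The additional-duty order on 7534.32 targets Talland, not Talon; it does not apply.
Duty = £158,509.00 × 0% = £0.00.
Line 3 (0555.89, Zorovia, 350 m², £13,195.00):
Base rate for 0555.89 is £6.64/m².
Duty = 350 × £6.64 = £2,324.00.
Total = £3,590.92 + £0.00 + £2,324.00 = £5,914.92.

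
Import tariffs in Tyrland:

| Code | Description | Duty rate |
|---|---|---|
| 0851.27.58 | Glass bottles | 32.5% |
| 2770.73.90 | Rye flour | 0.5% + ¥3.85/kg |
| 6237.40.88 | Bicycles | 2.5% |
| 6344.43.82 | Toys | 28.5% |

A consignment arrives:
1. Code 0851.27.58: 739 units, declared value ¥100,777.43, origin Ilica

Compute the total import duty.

Line 1 (0851.27.58, Ilica, 739 units, ¥100,777.43):
Base rate for 0851.27.58 is 32.5%.
Duty = ¥100,777.43 × 32.5% = ¥32,752.66.

¥32,752.66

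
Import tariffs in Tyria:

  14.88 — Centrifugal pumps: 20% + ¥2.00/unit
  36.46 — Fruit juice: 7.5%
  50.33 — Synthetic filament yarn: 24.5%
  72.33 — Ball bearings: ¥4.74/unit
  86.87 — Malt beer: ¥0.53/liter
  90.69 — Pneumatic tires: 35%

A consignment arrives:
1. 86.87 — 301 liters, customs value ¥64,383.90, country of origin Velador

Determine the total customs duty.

¥159.53

Line 1 (86.87, Velador, 301 liters, ¥64,383.90):
Base rate for 86.87 is ¥0.53/liter.
Duty = 301 × ¥0.53 = ¥159.53.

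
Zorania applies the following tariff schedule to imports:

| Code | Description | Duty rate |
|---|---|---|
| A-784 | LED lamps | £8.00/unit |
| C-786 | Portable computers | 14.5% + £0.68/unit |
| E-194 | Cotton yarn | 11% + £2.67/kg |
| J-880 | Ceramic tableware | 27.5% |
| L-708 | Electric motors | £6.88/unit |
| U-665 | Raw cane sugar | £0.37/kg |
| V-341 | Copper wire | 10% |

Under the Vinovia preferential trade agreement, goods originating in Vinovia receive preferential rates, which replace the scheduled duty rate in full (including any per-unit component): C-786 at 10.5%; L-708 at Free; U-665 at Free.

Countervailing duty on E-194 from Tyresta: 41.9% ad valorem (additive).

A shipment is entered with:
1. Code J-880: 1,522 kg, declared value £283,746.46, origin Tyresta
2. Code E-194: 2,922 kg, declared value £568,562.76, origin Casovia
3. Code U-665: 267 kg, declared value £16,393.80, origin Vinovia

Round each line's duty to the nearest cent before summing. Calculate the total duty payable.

Line 1 (J-880, Tyresta, 1,522 kg, £283,746.46):
Base rate for J-880 is 27.5%.
Duty = £283,746.46 × 27.5% = £78,030.28.
Line 2 (E-194, Casovia, 2,922 kg, £568,562.76):
Base rate for E-194 is 11% + £2.67/kg.
The additional-duty order on E-194 targets Tyresta, not Casovia; it does not apply.
Duty = £568,562.76 × 11% + 2,922 × £2.67 = £70,343.64.
Line 3 (U-665, Vinovia, 267 kg, £16,393.80):
Base rate for U-665 is £0.37/kg.
Origin Vinovia qualifies under the Zorania–Vinovia agreement and U-665 is covered: preferential rate Free applies instead.
Duty = £16,393.80 × 0% = £0.00.
Total = £78,030.28 + £70,343.64 + £0.00 = £148,373.92.

£148,373.92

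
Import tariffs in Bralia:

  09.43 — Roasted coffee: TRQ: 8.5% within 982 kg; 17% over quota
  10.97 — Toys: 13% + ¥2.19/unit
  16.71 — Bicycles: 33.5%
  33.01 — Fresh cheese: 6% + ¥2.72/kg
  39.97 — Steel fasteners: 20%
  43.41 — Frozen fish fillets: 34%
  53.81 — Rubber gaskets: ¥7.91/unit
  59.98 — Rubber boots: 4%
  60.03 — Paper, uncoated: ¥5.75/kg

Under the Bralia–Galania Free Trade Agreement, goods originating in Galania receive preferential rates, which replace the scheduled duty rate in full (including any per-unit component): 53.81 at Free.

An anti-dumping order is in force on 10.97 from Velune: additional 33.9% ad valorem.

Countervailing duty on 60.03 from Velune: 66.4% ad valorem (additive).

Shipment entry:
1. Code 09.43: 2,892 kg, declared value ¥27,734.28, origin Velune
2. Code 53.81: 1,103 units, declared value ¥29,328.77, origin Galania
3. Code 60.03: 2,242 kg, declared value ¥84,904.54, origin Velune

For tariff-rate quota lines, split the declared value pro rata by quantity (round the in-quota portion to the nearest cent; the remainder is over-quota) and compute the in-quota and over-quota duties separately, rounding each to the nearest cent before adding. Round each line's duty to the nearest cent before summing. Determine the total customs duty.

¥73,182.46

Line 1 (09.43, Velune, 2,892 kg, ¥27,734.28):
Code 09.43 is under a tariff-rate quota (threshold 982 kg). In-quota: 982 kg at 8.5%; over-quota: 1,910 kg at 17%.
Pro-rata value split: in-quota = ¥27,734.28 × 982/2,892 = ¥9,417.38; over-quota = ¥27,734.28 − ¥9,417.38 = ¥18,316.90.
In-quota duty = ¥9,417.38 × 8.5% = ¥800.48. Over-quota duty = ¥18,316.90 × 17% = ¥3,113.87.
Line duty = ¥800.48 + ¥3,113.87 = ¥3,914.35.
Line 2 (53.81, Galania, 1,103 units, ¥29,328.77):
Base rate for 53.81 is ¥7.91/unit.
Origin Galania qualifies under the Bralia–Galania agreement and 53.81 is covered: preferential rate Free applies instead.
Duty = ¥29,328.77 × 0% = ¥0.00.
Line 3 (60.03, Velune, 2,242 kg, ¥84,904.54):
Base rate for 60.03 is ¥5.75/kg.
Additional duty on 60.03 from Velune: +66.4% ad valorem. Applied ad valorem rate = 66.4%.
Duty = ¥84,904.54 × 66.4% + 2,242 × ¥5.75 = ¥69,268.11.
Total = ¥3,914.35 + ¥0.00 + ¥69,268.11 = ¥73,182.46.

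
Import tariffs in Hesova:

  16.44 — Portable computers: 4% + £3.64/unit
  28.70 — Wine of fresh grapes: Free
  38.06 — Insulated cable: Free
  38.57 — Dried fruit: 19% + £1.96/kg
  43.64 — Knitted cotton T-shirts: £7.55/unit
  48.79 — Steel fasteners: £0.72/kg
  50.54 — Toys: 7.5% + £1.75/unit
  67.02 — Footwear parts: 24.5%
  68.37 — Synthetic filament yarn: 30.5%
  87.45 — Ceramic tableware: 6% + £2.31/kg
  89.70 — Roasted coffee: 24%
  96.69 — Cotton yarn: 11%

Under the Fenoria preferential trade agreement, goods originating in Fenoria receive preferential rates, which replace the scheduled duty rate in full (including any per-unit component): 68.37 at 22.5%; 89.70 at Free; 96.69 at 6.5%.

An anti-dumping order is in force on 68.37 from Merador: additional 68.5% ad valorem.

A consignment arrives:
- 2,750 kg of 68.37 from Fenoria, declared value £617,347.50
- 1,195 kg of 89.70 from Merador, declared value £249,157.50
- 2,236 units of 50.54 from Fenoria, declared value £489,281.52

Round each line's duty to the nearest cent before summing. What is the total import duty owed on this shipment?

£239,310.10

Line 1 (68.37, Fenoria, 2,750 kg, £617,347.50):
Base rate for 68.37 is 30.5%.
Origin Fenoria qualifies under the Hesova–Fenoria agreement and 68.37 is covered: preferential rate 22.5% applies instead.
The additional-duty order on 68.37 targets Merador, not Fenoria; it does not apply.
Duty = £617,347.50 × 22.5% = £138,903.19.
Line 2 (89.70, Merador, 1,195 kg, £249,157.50):
Base rate for 89.70 is 24%.
89.70 has an FTA preferential rate, but origin Merador is not Fenoria; base rate stands.
Duty = £249,157.50 × 24% = £59,797.80.
Line 3 (50.54, Fenoria, 2,236 units, £489,281.52):
Base rate for 50.54 is 7.5% + £1.75/unit.
Origin Fenoria is the FTA partner but 50.54 is not on the preference list; base rate stands.
Duty = £489,281.52 × 7.5% + 2,236 × £1.75 = £40,609.11.
Total = £138,903.19 + £59,797.80 + £40,609.11 = £239,310.10.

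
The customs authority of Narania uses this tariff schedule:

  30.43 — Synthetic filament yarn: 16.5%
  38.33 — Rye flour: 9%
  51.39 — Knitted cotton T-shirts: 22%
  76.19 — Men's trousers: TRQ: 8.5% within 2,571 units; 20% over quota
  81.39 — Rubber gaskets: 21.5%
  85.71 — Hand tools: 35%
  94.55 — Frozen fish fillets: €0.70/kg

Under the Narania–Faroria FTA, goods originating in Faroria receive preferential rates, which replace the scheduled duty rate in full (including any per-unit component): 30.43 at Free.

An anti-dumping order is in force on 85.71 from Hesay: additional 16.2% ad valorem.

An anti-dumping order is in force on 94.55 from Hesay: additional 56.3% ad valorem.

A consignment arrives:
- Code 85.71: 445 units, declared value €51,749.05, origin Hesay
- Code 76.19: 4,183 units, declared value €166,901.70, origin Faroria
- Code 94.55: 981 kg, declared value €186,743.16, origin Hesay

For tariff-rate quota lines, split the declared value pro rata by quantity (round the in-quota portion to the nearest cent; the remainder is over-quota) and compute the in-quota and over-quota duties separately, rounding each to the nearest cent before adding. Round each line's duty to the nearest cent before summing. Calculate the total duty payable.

€153,901.92

Line 1 (85.71, Hesay, 445 units, €51,749.05):
Base rate for 85.71 is 35%.
Additional duty on 85.71 from Hesay: +16.2%. Applied ad valorem rate: 35% + 16.2% = 51.2%.
Duty = €51,749.05 × 51.2% = €26,495.51.
Line 2 (76.19, Faroria, 4,183 units, €166,901.70):
Code 76.19 is under a tariff-rate quota (threshold 2,571 units). In-quota: 2,571 units at 8.5%; over-quota: 1,612 units at 20%.
Pro-rata value split: in-quota = €166,901.70 × 2,571/4,183 = €102,582.90; over-quota = €166,901.70 − €102,582.90 = €64,318.80.
In-quota duty = €102,582.90 × 8.5% = €8,719.55. Over-quota duty = €64,318.80 × 20% = €12,863.76.
Line duty = €8,719.55 + €12,863.76 = €21,583.31.
Line 3 (94.55, Hesay, 981 kg, €186,743.16):
Base rate for 94.55 is €0.70/kg.
Additional duty on 94.55 from Hesay: +56.3% ad valorem. Applied ad valorem rate = 56.3%.
Duty = €186,743.16 × 56.3% + 981 × €0.70 = €105,823.10.
Total = €26,495.51 + €21,583.31 + €105,823.10 = €153,901.92.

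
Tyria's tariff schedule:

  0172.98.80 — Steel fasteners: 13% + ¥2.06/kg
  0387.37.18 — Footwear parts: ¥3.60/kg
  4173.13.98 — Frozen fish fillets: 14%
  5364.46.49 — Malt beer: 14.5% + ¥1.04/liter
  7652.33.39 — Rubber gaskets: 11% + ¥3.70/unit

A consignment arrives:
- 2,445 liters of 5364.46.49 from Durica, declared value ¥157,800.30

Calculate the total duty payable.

Line 1 (5364.46.49, Durica, 2,445 liters, ¥157,800.30):
Base rate for 5364.46.49 is 14.5% + ¥1.04/liter.
Duty = ¥157,800.30 × 14.5% + 2,445 × ¥1.04 = ¥25,423.84.

¥25,423.84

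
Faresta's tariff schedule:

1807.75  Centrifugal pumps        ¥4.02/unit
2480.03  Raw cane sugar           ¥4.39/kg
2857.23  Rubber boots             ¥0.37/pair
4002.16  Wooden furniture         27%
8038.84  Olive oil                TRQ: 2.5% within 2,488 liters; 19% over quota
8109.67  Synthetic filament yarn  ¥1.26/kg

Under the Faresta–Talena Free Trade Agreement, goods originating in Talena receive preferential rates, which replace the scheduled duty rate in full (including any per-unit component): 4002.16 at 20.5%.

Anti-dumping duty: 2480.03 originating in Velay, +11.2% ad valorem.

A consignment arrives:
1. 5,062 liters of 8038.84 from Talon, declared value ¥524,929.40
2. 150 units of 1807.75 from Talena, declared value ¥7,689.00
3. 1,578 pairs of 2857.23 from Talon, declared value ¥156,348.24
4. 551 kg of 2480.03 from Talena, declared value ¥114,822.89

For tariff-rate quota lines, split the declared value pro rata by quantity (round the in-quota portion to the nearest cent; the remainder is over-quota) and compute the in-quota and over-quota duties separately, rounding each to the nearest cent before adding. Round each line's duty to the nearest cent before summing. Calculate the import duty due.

Line 1 (8038.84, Talon, 5,062 liters, ¥524,929.40):
Code 8038.84 is under a tariff-rate quota (threshold 2,488 liters). In-quota: 2,488 liters at 2.5%; over-quota: 2,574 liters at 19%.
Pro-rata value split: in-quota = ¥524,929.40 × 2,488/5,062 = ¥258,005.60; over-quota = ¥524,929.40 − ¥258,005.60 = ¥266,923.80.
In-quota duty = ¥258,005.60 × 2.5% = ¥6,450.14. Over-quota duty = ¥266,923.80 × 19% = ¥50,715.52.
Line duty = ¥6,450.14 + ¥50,715.52 = ¥57,165.66.
Line 2 (1807.75, Talena, 150 units, ¥7,689.00):
Base rate for 1807.75 is ¥4.02/unit.
Origin Talena is the FTA partner but 1807.75 is not on the preference list; base rate stands.
Duty = 150 × ¥4.02 = ¥603.00.
Line 3 (2857.23, Talon, 1,578 pairs, ¥156,348.24):
Base rate for 2857.23 is ¥0.37/pair.
Duty = 1,578 × ¥0.37 = ¥583.86.
Line 4 (2480.03, Talena, 551 kg, ¥114,822.89):
Base rate for 2480.03 is ¥4.39/kg.
Origin Talena is the FTA partner but 2480.03 is not on the preference list; base rate stands.
The additional-duty order on 2480.03 targets Velay, not Talena; it does not apply.
Duty = 551 × ¥4.39 = ¥2,418.89.
Total = ¥57,165.66 + ¥603.00 + ¥583.86 + ¥2,418.89 = ¥60,771.41.

¥60,771.41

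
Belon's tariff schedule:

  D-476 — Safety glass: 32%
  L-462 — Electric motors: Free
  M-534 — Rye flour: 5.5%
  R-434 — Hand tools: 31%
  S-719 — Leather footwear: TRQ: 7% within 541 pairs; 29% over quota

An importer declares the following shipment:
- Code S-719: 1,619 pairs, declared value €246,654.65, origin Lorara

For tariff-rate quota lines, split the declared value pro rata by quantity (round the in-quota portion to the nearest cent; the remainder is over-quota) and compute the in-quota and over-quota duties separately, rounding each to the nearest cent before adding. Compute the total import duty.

€53,397.15

Line 1 (S-719, Lorara, 1,619 pairs, €246,654.65):
Code S-719 is under a tariff-rate quota (threshold 541 pairs). In-quota: 541 pairs at 7%; over-quota: 1,078 pairs at 29%.
Pro-rata value split: in-quota = €246,654.65 × 541/1,619 = €82,421.35; over-quota = €246,654.65 − €82,421.35 = €164,233.30.
In-quota duty = €82,421.35 × 7% = €5,769.49. Over-quota duty = €164,233.30 × 29% = €47,627.66.
Line duty = €5,769.49 + €47,627.66 = €53,397.15.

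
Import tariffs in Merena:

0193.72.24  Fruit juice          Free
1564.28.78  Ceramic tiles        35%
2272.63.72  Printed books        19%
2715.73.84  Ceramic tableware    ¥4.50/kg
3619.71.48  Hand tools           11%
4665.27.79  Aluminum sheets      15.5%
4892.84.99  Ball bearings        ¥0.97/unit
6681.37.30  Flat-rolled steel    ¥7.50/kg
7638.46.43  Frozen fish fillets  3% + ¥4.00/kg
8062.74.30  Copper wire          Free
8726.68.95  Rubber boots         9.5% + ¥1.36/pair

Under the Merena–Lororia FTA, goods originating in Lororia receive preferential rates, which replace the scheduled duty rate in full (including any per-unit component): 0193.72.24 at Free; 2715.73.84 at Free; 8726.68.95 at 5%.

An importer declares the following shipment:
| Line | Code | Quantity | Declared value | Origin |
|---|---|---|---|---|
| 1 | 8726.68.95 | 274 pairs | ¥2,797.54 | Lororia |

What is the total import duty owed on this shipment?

¥139.88

Line 1 (8726.68.95, Lororia, 274 pairs, ¥2,797.54):
Base rate for 8726.68.95 is 9.5% + ¥1.36/pair.
Origin Lororia qualifies under the Merena–Lororia agreement and 8726.68.95 is covered: preferential rate 5% applies instead.
Duty = ¥2,797.54 × 5% = ¥139.88.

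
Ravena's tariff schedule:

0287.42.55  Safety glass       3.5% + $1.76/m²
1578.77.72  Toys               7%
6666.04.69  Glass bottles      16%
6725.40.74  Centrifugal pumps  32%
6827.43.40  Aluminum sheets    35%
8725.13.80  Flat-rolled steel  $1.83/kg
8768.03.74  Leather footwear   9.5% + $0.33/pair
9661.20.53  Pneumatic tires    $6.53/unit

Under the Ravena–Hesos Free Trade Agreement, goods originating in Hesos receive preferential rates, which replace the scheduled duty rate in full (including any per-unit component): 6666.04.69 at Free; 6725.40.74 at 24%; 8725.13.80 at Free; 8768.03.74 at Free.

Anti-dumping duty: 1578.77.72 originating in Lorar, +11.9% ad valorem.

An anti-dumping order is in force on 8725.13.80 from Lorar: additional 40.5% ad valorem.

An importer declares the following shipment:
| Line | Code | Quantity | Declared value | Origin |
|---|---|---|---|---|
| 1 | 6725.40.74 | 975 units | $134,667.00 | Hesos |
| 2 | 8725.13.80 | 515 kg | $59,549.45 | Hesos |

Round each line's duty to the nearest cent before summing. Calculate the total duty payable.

$32,320.08

Line 1 (6725.40.74, Hesos, 975 units, $134,667.00):
Base rate for 6725.40.74 is 32%.
Origin Hesos qualifies under the Ravena–Hesos agreement and 6725.40.74 is covered: preferential rate 24% applies instead.
Duty = $134,667.00 × 24% = $32,320.08.
Line 2 (8725.13.80, Hesos, 515 kg, $59,549.45):
Base rate for 8725.13.80 is $1.83/kg.
Origin Hesos qualifies under the Ravena–Hesos agreement and 8725.13.80 is covered: preferential rate Free applies instead.
The additional-duty order on 8725.13.80 targets Lorar, not Hesos; it does not apply.
Duty = $59,549.45 × 0% = $0.00.
Total = $32,320.08 + $0.00 = $32,320.08.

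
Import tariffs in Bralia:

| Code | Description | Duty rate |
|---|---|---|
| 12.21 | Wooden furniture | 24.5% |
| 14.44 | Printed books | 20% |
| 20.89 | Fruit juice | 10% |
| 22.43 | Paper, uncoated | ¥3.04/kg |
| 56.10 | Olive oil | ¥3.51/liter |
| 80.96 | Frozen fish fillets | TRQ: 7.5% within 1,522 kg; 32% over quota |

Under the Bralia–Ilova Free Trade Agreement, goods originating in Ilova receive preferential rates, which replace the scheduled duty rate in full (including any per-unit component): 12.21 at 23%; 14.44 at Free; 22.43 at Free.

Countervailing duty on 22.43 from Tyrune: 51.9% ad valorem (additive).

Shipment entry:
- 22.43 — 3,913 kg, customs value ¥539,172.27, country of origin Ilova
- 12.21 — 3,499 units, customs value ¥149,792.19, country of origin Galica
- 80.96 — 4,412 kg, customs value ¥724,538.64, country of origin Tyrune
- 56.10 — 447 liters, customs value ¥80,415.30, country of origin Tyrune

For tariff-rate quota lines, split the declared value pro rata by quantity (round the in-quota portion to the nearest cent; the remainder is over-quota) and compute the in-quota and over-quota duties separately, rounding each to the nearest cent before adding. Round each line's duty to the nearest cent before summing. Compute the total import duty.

Line 1 (22.43, Ilova, 3,913 kg, ¥539,172.27):
Base rate for 22.43 is ¥3.04/kg.
Origin Ilova qualifies under the Bralia–Ilova agreement and 22.43 is covered: preferential rate Free applies instead.
The additional-duty order on 22.43 targets Tyrune, not Ilova; it does not apply.
Duty = ¥539,172.27 × 0% = ¥0.00.
Line 2 (12.21, Galica, 3,499 units, ¥149,792.19):
Base rate for 12.21 is 24.5%.
12.21 has an FTA preferential rate, but origin Galica is not Ilova; base rate stands.
Duty = ¥149,792.19 × 24.5% = ¥36,699.09.
Line 3 (80.96, Tyrune, 4,412 kg, ¥724,538.64):
Code 80.96 is under a tariff-rate quota (threshold 1,522 kg). In-quota: 1,522 kg at 7.5%; over-quota: 2,890 kg at 32%.
Pro-rata value split: in-quota = ¥724,538.64 × 1,522/4,412 = ¥249,942.84; over-quota = ¥724,538.64 − ¥249,942.84 = ¥474,595.80.
In-quota duty = ¥249,942.84 × 7.5% = ¥18,745.71. Over-quota duty = ¥474,595.80 × 32% = ¥151,870.66.
Line duty = ¥18,745.71 + ¥151,870.66 = ¥170,616.37.
Line 4 (56.10, Tyrune, 447 liters, ¥80,415.30):
Base rate for 56.10 is ¥3.51/liter.
Duty = 447 × ¥3.51 = ¥1,568.97.
Total = ¥0.00 + ¥36,699.09 + ¥170,616.37 + ¥1,568.97 = ¥208,884.43.

¥208,884.43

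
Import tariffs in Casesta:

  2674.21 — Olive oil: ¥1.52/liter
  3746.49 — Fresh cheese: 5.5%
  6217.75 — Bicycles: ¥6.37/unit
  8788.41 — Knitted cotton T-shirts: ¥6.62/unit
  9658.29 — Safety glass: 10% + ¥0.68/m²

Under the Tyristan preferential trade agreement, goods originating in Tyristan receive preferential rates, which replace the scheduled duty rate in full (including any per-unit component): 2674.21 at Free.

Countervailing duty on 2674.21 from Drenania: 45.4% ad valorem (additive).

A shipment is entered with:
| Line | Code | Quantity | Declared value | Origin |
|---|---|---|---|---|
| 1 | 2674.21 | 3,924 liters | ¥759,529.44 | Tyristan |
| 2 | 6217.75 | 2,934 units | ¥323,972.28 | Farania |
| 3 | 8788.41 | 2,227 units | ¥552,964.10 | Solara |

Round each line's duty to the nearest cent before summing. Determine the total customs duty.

¥33,432.32

Line 1 (2674.21, Tyristan, 3,924 liters, ¥759,529.44):
Base rate for 2674.21 is ¥1.52/liter.
Origin Tyristan qualifies under the Casesta–Tyristan agreement and 2674.21 is covered: preferential rate Free applies instead.
The additional-duty order on 2674.21 targets Drenania, not Tyristan; it does not apply.
Duty = ¥759,529.44 × 0% = ¥0.00.
Line 2 (6217.75, Farania, 2,934 units, ¥323,972.28):
Base rate for 6217.75 is ¥6.37/unit.
Duty = 2,934 × ¥6.37 = ¥18,689.58.
Line 3 (8788.41, Solara, 2,227 units, ¥552,964.10):
Base rate for 8788.41 is ¥6.62/unit.
Duty = 2,227 × ¥6.62 = ¥14,742.74.
Total = ¥0.00 + ¥18,689.58 + ¥14,742.74 = ¥33,432.32.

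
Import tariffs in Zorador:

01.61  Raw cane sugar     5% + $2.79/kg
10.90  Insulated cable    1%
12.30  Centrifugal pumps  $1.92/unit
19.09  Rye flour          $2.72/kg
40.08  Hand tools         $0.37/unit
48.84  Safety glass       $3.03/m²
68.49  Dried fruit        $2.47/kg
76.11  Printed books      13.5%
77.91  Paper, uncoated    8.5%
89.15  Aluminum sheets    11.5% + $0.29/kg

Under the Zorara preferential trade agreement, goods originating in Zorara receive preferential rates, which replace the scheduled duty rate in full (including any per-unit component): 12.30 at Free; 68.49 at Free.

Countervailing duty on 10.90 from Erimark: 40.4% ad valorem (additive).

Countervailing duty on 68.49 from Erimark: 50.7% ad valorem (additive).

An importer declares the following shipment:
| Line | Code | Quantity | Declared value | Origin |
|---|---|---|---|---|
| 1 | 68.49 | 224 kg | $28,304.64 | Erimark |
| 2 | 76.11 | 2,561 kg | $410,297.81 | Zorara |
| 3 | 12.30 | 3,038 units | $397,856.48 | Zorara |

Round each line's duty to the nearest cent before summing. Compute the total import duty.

$70,293.93

Line 1 (68.49, Erimark, 224 kg, $28,304.64):
Base rate for 68.49 is $2.47/kg.
68.49 has an FTA preferential rate, but origin Erimark is not Zorara; base rate stands.
Additional duty on 68.49 from Erimark: +50.7% ad valorem. Applied ad valorem rate = 50.7%.
Duty = $28,304.64 × 50.7% + 224 × $2.47 = $14,903.73.
Line 2 (76.11, Zorara, 2,561 kg, $410,297.81):
Base rate for 76.11 is 13.5%.
Origin Zorara is the FTA partner but 76.11 is not on the preference list; base rate stands.
Duty = $410,297.81 × 13.5% = $55,390.20.
Line 3 (12.30, Zorara, 3,038 units, $397,856.48):
Base rate for 12.30 is $1.92/unit.
Origin Zorara qualifies under the Zorador–Zorara agreement and 12.30 is covered: preferential rate Free applies instead.
Duty = $397,856.48 × 0% = $0.00.
Total = $14,903.73 + $55,390.20 + $0.00 = $70,293.93.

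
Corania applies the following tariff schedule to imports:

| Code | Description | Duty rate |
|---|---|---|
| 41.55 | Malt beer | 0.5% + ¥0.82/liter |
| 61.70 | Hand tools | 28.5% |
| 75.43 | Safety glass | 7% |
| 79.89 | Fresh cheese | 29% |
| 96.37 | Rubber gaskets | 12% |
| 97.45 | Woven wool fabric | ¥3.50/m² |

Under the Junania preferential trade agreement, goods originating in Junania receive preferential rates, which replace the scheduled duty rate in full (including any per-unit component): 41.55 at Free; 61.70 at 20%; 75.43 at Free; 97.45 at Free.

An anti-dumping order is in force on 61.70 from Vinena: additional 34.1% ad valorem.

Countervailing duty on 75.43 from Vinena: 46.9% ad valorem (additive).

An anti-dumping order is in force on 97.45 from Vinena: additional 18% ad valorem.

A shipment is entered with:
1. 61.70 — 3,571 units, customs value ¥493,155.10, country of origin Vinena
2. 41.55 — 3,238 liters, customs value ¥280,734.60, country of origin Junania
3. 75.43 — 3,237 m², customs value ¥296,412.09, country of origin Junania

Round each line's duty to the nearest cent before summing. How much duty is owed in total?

Line 1 (61.70, Vinena, 3,571 units, ¥493,155.10):
Base rate for 61.70 is 28.5%.
61.70 has an FTA preferential rate, but origin Vinena is not Junania; base rate stands.
Additional duty on 61.70 from Vinena: +34.1%. Applied ad valorem rate: 28.5% + 34.1% = 62.6%.
Duty = ¥493,155.10 × 62.6% = ¥308,715.09.
Line 2 (41.55, Junania, 3,238 liters, ¥280,734.60):
Base rate for 41.55 is 0.5% + ¥0.82/liter.
Origin Junania qualifies under the Corania–Junania agreement and 41.55 is covered: preferential rate Free applies instead.
Duty = ¥280,734.60 × 0% = ¥0.00.
Line 3 (75.43, Junania, 3,237 m², ¥296,412.09):
Base rate for 75.43 is 7%.
Origin Junania qualifies under the Corania–Junania agreement and 75.43 is covered: preferential rate Free applies instead.
The additional-duty order on 75.43 targets Vinena, not Junania; it does not apply.
Duty = ¥296,412.09 × 0% = ¥0.00.
Total = ¥308,715.09 + ¥0.00 + ¥0.00 = ¥308,715.09.

¥308,715.09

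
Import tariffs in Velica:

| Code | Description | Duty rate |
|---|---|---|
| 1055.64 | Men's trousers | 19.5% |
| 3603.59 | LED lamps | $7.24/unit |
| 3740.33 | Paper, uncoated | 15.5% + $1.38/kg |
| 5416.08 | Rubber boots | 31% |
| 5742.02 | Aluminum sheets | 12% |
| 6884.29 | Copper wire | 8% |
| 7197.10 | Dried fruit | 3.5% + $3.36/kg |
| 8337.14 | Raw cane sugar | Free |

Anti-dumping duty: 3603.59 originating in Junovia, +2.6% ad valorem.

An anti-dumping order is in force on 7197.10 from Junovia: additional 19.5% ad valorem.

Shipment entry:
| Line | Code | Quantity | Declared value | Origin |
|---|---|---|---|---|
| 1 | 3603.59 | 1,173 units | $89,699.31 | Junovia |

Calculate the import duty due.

Line 1 (3603.59, Junovia, 1,173 units, $89,699.31):
Base rate for 3603.59 is $7.24/unit.
Additional duty on 3603.59 from Junovia: +2.6% ad valorem. Applied ad valorem rate = 2.6%.
Duty = $89,699.31 × 2.6% + 1,173 × $7.24 = $10,824.70.

$10,824.70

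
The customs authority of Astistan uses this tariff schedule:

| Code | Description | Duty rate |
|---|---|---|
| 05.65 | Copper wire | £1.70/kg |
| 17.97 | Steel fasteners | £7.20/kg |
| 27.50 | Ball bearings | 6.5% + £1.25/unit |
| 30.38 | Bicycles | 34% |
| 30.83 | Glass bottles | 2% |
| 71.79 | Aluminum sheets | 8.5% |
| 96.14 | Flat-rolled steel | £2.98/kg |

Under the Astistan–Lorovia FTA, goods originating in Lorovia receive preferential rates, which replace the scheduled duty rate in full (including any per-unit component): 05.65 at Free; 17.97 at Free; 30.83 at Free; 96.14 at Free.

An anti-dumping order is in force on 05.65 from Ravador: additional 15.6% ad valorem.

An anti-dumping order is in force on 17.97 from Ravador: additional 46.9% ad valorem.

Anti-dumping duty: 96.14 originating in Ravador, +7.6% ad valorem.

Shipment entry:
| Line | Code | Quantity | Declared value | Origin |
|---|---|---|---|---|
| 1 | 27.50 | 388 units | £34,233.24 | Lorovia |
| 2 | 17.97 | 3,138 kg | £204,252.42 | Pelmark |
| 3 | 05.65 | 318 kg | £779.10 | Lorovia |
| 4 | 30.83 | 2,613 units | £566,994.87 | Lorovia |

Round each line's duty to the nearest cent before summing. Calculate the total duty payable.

Line 1 (27.50, Lorovia, 388 units, £34,233.24):
Base rate for 27.50 is 6.5% + £1.25/unit.
Origin Lorovia is the FTA partner but 27.50 is not on the preference list; base rate stands.
Duty = £34,233.24 × 6.5% + 388 × £1.25 = £2,710.16.
Line 2 (17.97, Pelmark, 3,138 kg, £204,252.42):
Base rate for 17.97 is £7.20/kg.
17.97 has an FTA preferential rate, but origin Pelmark is not Lorovia; base rate stands.
The additional-duty order on 17.97 targets Ravador, not Pelmark; it does not apply.
Duty = 3,138 × £7.20 = £22,593.60.
Line 3 (05.65, Lorovia, 318 kg, £779.10):
Base rate for 05.65 is £1.70/kg.
Origin Lorovia qualifies under the Astistan–Lorovia agreement and 05.65 is covered: preferential rate Free applies instead.
The additional-duty order on 05.65 targets Ravador, not Lorovia; it does not apply.
Duty = £779.10 × 0% = £0.00.
Line 4 (30.83, Lorovia, 2,613 units, £566,994.87):
Base rate for 30.83 is 2%.
Origin Lorovia qualifies under the Astistan–Lorovia agreement and 30.83 is covered: preferential rate Free applies instead.
Duty = £566,994.87 × 0% = £0.00.
Total = £2,710.16 + £22,593.60 + £0.00 + £0.00 = £25,303.76.

£25,303.76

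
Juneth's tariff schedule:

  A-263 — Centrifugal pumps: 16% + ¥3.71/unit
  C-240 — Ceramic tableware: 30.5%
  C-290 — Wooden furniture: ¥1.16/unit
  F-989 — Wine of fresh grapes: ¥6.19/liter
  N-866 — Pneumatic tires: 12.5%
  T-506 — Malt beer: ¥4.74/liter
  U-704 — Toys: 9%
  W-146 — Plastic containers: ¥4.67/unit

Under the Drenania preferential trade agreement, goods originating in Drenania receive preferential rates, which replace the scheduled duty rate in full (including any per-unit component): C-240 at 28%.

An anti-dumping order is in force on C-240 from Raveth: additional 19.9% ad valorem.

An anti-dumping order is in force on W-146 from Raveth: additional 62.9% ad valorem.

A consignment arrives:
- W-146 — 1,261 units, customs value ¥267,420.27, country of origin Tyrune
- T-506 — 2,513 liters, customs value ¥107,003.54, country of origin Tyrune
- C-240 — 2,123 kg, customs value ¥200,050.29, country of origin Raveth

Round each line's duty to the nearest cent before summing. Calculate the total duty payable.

Line 1 (W-146, Tyrune, 1,261 units, ¥267,420.27):
Base rate for W-146 is ¥4.67/unit.
The additional-duty order on W-146 targets Raveth, not Tyrune; it does not apply.
Duty = 1,261 × ¥4.67 = ¥5,888.87.
Line 2 (T-506, Tyrune, 2,513 liters, ¥107,003.54):
Base rate for T-506 is ¥4.74/liter.
Duty = 2,513 × ¥4.74 = ¥11,911.62.
Line 3 (C-240, Raveth, 2,123 kg, ¥200,050.29):
Base rate for C-240 is 30.5%.
C-240 has an FTA preferential rate, but origin Raveth is not Drenania; base rate stands.
Additional duty on C-240 from Raveth: +19.9%. Applied ad valorem rate: 30.5% + 19.9% = 50.4%.
Duty = ¥200,050.29 × 50.4% = ¥100,825.35.
Total = ¥5,888.87 + ¥11,911.62 + ¥100,825.35 = ¥118,625.84.

¥118,625.84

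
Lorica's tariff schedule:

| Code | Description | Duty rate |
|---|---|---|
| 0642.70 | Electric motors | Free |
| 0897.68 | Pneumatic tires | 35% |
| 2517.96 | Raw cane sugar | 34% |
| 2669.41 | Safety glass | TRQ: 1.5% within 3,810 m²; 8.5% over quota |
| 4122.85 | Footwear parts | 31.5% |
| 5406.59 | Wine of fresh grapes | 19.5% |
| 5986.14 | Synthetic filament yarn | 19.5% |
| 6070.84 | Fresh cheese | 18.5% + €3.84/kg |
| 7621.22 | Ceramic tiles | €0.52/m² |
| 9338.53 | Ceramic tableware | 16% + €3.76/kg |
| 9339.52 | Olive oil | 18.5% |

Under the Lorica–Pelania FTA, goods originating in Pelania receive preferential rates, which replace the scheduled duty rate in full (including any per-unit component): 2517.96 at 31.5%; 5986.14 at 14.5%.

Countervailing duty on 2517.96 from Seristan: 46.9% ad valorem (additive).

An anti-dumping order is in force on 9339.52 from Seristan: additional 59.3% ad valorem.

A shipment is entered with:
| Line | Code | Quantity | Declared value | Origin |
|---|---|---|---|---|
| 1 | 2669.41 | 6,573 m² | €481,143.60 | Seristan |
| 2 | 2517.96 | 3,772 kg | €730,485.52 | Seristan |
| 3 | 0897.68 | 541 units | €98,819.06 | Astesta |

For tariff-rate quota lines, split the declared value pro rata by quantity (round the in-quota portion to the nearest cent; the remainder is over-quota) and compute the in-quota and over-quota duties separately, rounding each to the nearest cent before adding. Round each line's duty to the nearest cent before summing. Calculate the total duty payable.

€646,924.23

Line 1 (2669.41, Seristan, 6,573 m², €481,143.60):
Code 2669.41 is under a tariff-rate quota (threshold 3,810 m²). In-quota: 3,810 m² at 1.5%; over-quota: 2,763 m² at 8.5%.
Pro-rata value split: in-quota = €481,143.60 × 3,810/6,573 = €278,892.00; over-quota = €481,143.60 − €278,892.00 = €202,251.60.
In-quota duty = €278,892.00 × 1.5% = €4,183.38. Over-quota duty = €202,251.60 × 8.5% = €17,191.39.
Line duty = €4,183.38 + €17,191.39 = €21,374.77.
Line 2 (2517.96, Seristan, 3,772 kg, €730,485.52):
Base rate for 2517.96 is 34%.
2517.96 has an FTA preferential rate, but origin Seristan is not Pelania; base rate stands.
Additional duty on 2517.96 from Seristan: +46.9%. Applied ad valorem rate: 34% + 46.9% = 80.9%.
Duty = €730,485.52 × 80.9% = €590,962.79.
Line 3 (0897.68, Astesta, 541 units, €98,819.06):
Base rate for 0897.68 is 35%.
Duty = €98,819.06 × 35% = €34,586.67.
Total = €21,374.77 + €590,962.79 + €34,586.67 = €646,924.23.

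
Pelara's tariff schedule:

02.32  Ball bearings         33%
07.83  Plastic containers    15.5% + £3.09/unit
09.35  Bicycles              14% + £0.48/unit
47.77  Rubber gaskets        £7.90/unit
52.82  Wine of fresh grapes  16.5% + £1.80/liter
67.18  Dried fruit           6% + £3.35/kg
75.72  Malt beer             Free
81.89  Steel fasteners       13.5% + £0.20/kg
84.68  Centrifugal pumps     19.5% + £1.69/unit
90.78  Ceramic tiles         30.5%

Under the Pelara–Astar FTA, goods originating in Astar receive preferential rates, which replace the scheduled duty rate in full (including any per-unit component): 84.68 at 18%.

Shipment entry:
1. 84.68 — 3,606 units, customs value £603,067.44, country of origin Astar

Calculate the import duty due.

Line 1 (84.68, Astar, 3,606 units, £603,067.44):
Base rate for 84.68 is 19.5% + £1.69/unit.
Origin Astar qualifies under the Pelara–Astar agreement and 84.68 is covered: preferential rate 18% applies instead.
Duty = £603,067.44 × 18% = £108,552.14.

£108,552.14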